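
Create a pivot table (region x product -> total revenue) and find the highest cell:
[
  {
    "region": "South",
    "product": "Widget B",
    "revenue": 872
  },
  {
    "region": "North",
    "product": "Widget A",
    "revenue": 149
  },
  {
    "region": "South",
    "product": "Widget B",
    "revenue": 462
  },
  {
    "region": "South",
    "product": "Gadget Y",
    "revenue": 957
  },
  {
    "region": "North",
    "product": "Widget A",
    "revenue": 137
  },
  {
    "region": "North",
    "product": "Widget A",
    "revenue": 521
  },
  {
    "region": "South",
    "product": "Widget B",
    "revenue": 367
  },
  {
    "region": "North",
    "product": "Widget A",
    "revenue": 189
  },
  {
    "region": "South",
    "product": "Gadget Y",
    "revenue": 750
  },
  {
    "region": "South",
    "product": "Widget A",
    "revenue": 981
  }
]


Pivot: region (rows) x product (columns) -> total revenue

     Gadget Y      Widget A      Widget B    
North            0           996             0  
South         1707           981          1701  

Highest: South / Gadget Y = $1707

South / Gadget Y = $1707


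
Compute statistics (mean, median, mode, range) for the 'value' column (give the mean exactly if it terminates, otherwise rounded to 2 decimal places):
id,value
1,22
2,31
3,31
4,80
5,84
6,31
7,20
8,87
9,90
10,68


Data: [22, 31, 31, 80, 84, 31, 20, 87, 90, 68]
Count: 10
Sum: 544
Mean: 544/10 = 54.4
Sorted: [20, 22, 31, 31, 31, 68, 80, 84, 87, 90]
Median: 49.5
Mode: 31 (3 times)
Range: 90 - 20 = 70
Min: 20, Max: 90

mean=54.4, median=49.5, mode=31, range=70


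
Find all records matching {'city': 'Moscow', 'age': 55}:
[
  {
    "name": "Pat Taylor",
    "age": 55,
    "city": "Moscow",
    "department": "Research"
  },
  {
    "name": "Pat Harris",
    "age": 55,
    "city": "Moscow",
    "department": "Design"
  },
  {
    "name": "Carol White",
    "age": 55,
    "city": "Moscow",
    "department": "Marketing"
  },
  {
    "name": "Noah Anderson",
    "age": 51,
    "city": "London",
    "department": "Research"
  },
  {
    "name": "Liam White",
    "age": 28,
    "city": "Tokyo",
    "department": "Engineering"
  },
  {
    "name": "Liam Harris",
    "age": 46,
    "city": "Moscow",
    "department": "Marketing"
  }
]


Search criteria: {'city': 'Moscow', 'age': 55}

Checking 6 records:
  Pat Taylor: {city: Moscow, age: 55} <-- MATCH
  Pat Harris: {city: Moscow, age: 55} <-- MATCH
  Carol White: {city: Moscow, age: 55} <-- MATCH
  Noah Anderson: {city: London, age: 51}
  Liam White: {city: Tokyo, age: 28}
  Liam Harris: {city: Moscow, age: 46}

Matches: ["Pat Taylor", "Pat Harris", "Carol White"]

["Pat Taylor", "Pat Harris", "Carol White"]


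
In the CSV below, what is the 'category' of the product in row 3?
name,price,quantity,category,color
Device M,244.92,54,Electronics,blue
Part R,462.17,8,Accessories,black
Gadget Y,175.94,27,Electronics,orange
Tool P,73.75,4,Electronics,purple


Query: Row 3 ('Gadget Y'), column 'category'
Value: Electronics

Electronics


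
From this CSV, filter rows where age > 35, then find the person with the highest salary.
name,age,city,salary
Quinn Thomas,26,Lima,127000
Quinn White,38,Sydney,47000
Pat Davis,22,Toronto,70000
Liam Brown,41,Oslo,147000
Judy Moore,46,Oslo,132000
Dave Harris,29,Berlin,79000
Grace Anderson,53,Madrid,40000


Filter: age > 35
Sort by: salary (descending)

Filtered records (4):
  Liam Brown, age 41, salary $147000
  Judy Moore, age 46, salary $132000
  Quinn White, age 38, salary $47000
  Grace Anderson, age 53, salary $40000

Highest salary: Liam Brown ($147000)

Liam Brown


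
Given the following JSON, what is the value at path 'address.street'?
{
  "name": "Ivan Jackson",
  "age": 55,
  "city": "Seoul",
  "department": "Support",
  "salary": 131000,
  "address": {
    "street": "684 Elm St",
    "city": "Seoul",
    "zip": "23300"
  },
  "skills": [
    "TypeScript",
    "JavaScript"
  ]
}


Query: address.street
Path: address -> street
Value: 684 Elm St

684 Elm St


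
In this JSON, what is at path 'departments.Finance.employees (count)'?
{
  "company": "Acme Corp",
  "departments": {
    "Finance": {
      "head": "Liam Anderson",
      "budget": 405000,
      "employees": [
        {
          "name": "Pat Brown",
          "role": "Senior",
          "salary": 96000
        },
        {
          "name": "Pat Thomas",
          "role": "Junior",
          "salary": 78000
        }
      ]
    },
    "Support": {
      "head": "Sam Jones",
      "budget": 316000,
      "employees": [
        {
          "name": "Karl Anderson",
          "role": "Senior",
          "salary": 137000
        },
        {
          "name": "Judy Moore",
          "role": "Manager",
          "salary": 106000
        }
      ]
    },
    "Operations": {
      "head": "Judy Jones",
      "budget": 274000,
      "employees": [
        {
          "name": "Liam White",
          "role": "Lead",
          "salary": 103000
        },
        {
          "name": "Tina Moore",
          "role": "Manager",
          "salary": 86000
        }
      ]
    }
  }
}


Path: departments.Finance.employees (count)

Navigate:
  -> departments
  -> Finance
  -> employees (array, length 2)

2


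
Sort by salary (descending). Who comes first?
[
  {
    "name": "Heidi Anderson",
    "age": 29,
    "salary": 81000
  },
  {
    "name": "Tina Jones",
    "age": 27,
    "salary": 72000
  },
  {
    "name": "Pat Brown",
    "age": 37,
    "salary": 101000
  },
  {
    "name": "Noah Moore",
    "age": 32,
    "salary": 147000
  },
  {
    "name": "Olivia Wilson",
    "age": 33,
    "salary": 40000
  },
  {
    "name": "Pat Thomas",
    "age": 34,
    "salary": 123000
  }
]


Sort by: salary (descending)

Sorted order:
  1. Noah Moore (salary = 147000)
  2. Pat Thomas (salary = 123000)
  3. Pat Brown (salary = 101000)
  4. Heidi Anderson (salary = 81000)
  5. Tina Jones (salary = 72000)
  6. Olivia Wilson (salary = 40000)

First: Noah Moore

Noah Moore


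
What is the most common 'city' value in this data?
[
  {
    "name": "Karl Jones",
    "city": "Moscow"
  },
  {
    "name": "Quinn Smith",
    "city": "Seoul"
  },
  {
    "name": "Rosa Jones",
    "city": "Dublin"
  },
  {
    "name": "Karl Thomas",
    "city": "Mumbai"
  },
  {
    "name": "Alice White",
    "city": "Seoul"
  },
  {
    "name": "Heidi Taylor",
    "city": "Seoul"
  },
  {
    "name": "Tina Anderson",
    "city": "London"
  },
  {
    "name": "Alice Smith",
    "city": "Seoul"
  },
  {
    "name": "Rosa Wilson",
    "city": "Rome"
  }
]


Counting 'city' values across 9 records:

  Seoul: 4 ####
  Moscow: 1 #
  Dublin: 1 #
  Mumbai: 1 #
  London: 1 #
  Rome: 1 #

Most common: Seoul (4 times)

Seoul (4 times)


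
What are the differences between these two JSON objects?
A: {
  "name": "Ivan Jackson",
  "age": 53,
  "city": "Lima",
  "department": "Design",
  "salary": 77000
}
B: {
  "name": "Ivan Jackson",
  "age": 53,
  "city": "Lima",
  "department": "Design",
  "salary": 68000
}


Comparing each field (in key order):
  name: same
  age: same
  city: same
  department: same
  salary: DIFFERENT
Differences:
  salary: 77000 -> 68000

1 field(s) changed

1 change: salary


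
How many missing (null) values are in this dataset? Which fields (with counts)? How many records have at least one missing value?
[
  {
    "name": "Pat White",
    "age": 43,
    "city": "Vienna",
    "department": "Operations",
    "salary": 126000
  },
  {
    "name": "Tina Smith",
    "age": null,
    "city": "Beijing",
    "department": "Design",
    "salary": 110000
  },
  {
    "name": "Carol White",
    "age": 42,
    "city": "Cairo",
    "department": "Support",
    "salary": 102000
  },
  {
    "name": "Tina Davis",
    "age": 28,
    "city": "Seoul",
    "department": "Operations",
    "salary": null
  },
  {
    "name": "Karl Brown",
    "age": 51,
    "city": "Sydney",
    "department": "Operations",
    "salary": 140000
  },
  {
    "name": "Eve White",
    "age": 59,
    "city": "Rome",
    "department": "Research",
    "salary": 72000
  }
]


Checking for missing (null) values in 6 records:

  Pat White: complete
  Tina Smith: age
  Carol White: complete
  Tina Davis: salary
  Karl Brown: complete
  Eve White: complete

Per field:
  name: 0 missing
  age: 1 missing
  city: 0 missing
  department: 0 missing
  salary: 1 missing

Total missing values: 2
Records with any missing: 2

2 missing values (age: 1, salary: 1); 2 incomplete records


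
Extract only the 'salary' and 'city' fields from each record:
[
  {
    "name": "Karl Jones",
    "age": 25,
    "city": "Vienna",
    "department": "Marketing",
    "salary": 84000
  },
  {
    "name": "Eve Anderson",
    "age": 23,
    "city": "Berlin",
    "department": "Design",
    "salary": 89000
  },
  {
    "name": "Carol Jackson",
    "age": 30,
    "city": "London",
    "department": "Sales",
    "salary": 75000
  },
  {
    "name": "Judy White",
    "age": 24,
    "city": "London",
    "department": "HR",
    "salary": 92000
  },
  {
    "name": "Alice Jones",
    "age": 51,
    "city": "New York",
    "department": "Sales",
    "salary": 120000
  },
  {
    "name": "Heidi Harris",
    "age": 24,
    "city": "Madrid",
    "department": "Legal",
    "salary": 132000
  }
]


Original: 6 records with fields: name, age, city, department, salary
Keep: ['salary', 'city']
Drop: ['name', 'age', 'department']
Result: 6 records, 2 fields each

[
  {
    "salary": 84000,
    "city": "Vienna"
  },
  {
    "salary": 89000,
    "city": "Berlin"
  },
  {
    "salary": 75000,
    "city": "London"
  },
  {
    "salary": 92000,
    "city": "London"
  },
  {
    "salary": 120000,
    "city": "New York"
  },
  {
    "salary": 132000,
    "city": "Madrid"
  }
]


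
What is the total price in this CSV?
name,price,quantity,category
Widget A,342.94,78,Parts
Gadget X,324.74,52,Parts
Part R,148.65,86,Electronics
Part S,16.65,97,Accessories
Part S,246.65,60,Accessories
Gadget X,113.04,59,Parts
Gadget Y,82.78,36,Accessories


Computing total price:
Values: [342.94, 324.74, 148.65, 16.65, 246.65, 113.04, 82.78]
Sum = 1275.45

1275.45


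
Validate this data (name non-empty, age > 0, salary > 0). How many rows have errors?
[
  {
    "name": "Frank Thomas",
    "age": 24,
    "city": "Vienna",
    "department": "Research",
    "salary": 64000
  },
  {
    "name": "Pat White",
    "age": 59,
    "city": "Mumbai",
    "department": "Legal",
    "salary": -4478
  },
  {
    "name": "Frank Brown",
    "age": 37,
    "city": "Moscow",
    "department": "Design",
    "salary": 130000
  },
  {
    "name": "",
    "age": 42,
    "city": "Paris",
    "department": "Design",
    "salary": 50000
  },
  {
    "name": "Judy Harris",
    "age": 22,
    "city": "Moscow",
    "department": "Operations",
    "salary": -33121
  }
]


Validating 5 records:
Rules: name non-empty, age > 0, salary > 0

  Row 1 (Frank Thomas): OK
  Row 2 (Pat White): negative salary: -4478
  Row 3 (Frank Brown): OK
  Row 4 (???): empty name
  Row 5 (Judy Harris): negative salary: -33121

Total errors: 3

3 errors


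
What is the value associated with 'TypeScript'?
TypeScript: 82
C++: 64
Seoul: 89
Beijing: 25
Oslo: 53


Looking up key 'TypeScript'
Value: 82

82


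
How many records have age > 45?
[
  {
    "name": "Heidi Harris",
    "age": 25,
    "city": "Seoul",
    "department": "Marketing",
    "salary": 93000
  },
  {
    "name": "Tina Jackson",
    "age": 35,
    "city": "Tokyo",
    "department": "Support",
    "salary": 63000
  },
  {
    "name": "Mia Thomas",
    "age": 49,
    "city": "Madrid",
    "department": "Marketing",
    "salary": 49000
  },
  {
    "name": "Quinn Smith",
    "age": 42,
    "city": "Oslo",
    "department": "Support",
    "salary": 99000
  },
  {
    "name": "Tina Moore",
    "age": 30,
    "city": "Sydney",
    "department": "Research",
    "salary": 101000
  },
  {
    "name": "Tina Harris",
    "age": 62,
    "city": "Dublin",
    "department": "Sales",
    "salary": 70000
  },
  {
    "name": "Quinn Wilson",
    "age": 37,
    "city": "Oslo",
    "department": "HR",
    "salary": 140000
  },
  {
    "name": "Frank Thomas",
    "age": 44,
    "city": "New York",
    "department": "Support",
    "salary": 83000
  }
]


Data: 8 records
Condition: age > 45

Checking each record:
  Heidi Harris: 25
  Tina Jackson: 35
  Mia Thomas: 49 MATCH
  Quinn Smith: 42
  Tina Moore: 30
  Tina Harris: 62 MATCH
  Quinn Wilson: 37
  Frank Thomas: 44

Count: 2

2


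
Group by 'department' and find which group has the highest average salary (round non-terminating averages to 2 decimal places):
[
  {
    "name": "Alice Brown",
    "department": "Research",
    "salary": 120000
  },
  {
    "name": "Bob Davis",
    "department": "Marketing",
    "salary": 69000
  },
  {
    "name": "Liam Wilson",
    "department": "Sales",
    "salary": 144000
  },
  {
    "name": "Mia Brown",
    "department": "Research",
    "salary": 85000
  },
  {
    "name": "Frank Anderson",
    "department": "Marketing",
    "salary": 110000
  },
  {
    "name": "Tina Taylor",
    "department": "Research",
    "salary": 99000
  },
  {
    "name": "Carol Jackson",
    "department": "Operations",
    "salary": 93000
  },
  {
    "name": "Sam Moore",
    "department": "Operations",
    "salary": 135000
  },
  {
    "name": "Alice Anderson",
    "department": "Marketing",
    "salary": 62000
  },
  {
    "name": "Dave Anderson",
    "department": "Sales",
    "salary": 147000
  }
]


Group by: department

Groups:
  Marketing: 3 people, avg salary = 241000/3 ≈ $80333.33
  Operations: 2 people, avg salary = 228000/2 = $114000
  Research: 3 people, avg salary = 304000/3 ≈ $101333.33
  Sales: 2 people, avg salary = 291000/2 = $145500

Highest average salary: Sales ($145500)

Sales ($145500)


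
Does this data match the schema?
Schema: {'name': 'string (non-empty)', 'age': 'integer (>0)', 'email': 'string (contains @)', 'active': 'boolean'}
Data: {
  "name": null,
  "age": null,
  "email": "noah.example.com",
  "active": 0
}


Validating each field against schema:
  name: FAIL (null is not a string)
  age: FAIL (null is not an integer)
  email: FAIL ("noah.example.com" does not contain @)
  active: FAIL (0 is not a boolean)

Result: INVALID (4 errors: name, age, email, active)

INVALID (4 errors: name, age, email, active)


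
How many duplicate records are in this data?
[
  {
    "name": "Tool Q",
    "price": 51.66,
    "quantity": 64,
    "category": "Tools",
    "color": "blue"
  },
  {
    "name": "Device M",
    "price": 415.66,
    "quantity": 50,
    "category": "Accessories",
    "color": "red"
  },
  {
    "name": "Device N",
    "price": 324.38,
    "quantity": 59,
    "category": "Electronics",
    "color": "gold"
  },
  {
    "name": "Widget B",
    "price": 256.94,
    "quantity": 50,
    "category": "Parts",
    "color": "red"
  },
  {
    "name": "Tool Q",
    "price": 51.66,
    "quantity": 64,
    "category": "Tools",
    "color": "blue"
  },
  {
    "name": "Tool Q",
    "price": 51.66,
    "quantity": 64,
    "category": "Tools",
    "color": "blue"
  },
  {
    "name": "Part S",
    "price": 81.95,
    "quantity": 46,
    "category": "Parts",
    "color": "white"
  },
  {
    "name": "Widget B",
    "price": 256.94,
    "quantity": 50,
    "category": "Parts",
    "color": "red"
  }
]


Checking 8 records for duplicates:

  Row 1: Tool Q ($51.66, qty 64)
  Row 2: Device M ($415.66, qty 50)
  Row 3: Device N ($324.38, qty 59)
  Row 4: Widget B ($256.94, qty 50)
  Row 5: Tool Q ($51.66, qty 64) <-- DUPLICATE
  Row 6: Tool Q ($51.66, qty 64) <-- DUPLICATE
  Row 7: Part S ($81.95, qty 46)
  Row 8: Widget B ($256.94, qty 50) <-- DUPLICATE

Duplicates found: 3
Unique records: 5

3 duplicates, 5 unique


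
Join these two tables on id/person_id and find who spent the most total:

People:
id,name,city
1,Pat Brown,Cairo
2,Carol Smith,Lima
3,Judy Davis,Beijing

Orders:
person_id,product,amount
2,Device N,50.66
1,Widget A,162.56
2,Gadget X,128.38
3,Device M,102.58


Join on: people.id = orders.person_id

Joined rows:
  Carol Smith (Lima) bought Device N for $50.66
  Pat Brown (Cairo) bought Widget A for $162.56
  Carol Smith (Lima) bought Gadget X for $128.38
  Judy Davis (Beijing) bought Device M for $102.58

Total per person:
  Carol Smith: $179.04
  Pat Brown: $162.56
  Judy Davis: $102.58

Top spender: Carol Smith ($179.04)

Carol Smith ($179.04)


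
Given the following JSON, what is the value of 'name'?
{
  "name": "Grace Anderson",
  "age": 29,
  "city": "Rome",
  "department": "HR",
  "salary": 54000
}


Looking up field 'name'
Value: Grace Anderson

Grace Anderson


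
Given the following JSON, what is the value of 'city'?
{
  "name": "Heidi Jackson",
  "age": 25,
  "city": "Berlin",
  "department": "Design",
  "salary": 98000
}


Looking up field 'city'
Value: Berlin

Berlin


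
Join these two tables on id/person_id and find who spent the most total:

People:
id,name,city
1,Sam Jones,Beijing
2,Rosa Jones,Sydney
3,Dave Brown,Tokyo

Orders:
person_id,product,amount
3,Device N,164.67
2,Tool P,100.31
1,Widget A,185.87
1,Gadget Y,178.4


Join on: people.id = orders.person_id

Joined rows:
  Dave Brown (Tokyo) bought Device N for $164.67
  Rosa Jones (Sydney) bought Tool P for $100.31
  Sam Jones (Beijing) bought Widget A for $185.87
  Sam Jones (Beijing) bought Gadget Y for $178.4

Total per person:
  Sam Jones: $364.27
  Dave Brown: $164.67
  Rosa Jones: $100.31

Top spender: Sam Jones ($364.27)

Sam Jones ($364.27)


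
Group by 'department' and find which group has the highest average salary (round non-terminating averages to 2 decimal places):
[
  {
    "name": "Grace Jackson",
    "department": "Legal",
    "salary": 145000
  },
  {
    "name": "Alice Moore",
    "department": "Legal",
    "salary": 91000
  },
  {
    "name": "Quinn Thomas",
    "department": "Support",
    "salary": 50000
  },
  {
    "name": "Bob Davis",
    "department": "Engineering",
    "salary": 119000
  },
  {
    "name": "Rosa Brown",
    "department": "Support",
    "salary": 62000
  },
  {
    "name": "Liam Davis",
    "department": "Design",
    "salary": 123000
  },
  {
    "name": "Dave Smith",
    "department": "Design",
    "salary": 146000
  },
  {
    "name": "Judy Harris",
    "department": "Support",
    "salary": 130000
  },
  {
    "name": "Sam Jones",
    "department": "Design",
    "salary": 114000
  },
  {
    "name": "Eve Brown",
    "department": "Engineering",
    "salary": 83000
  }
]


Group by: department

Groups:
  Design: 3 people, avg salary = 383000/3 ≈ $127666.67
  Engineering: 2 people, avg salary = 202000/2 = $101000
  Legal: 2 people, avg salary = 236000/2 = $118000
  Support: 3 people, avg salary = 242000/3 ≈ $80666.67

Highest average salary: Design (≈$127666.67)

Design (≈$127666.67)


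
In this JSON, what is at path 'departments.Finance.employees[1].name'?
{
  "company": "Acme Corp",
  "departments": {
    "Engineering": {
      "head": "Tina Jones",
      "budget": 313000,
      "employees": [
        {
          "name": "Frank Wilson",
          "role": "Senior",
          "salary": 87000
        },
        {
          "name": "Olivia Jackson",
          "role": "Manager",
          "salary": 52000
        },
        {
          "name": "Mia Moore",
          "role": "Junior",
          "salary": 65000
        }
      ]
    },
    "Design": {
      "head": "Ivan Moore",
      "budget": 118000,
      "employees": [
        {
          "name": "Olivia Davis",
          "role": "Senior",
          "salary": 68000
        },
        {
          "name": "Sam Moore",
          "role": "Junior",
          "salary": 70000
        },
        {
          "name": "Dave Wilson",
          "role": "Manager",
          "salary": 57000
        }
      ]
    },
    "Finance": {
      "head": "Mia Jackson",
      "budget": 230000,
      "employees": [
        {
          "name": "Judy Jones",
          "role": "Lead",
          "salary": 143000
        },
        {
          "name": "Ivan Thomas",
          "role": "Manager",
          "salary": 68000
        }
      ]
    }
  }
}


Path: departments.Finance.employees[1].name

Navigate:
  -> departments
  -> Finance
  -> employees[1].name = 'Ivan Thomas'

Ivan Thomas


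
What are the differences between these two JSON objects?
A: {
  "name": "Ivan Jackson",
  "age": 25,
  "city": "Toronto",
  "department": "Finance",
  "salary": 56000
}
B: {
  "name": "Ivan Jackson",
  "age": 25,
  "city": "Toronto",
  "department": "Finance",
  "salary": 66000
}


Comparing each field (in key order):
  name: same
  age: same
  city: same
  department: same
  salary: DIFFERENT
Differences:
  salary: 56000 -> 66000

1 field(s) changed

1 change: salary


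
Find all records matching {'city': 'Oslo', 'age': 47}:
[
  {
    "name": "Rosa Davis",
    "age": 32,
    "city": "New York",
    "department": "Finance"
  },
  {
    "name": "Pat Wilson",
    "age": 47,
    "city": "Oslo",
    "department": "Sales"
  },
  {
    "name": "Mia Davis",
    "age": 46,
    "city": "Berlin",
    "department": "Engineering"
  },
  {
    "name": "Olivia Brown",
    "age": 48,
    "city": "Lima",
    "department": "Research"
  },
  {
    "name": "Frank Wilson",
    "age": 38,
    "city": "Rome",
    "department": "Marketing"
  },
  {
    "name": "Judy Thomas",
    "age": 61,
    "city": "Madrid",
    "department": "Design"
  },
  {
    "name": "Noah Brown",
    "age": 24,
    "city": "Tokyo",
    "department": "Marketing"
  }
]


Search criteria: {'city': 'Oslo', 'age': 47}

Checking 7 records:
  Rosa Davis: {city: New York, age: 32}
  Pat Wilson: {city: Oslo, age: 47} <-- MATCH
  Mia Davis: {city: Berlin, age: 46}
  Olivia Brown: {city: Lima, age: 48}
  Frank Wilson: {city: Rome, age: 38}
  Judy Thomas: {city: Madrid, age: 61}
  Noah Brown: {city: Tokyo, age: 24}

Matches: ["Pat Wilson"]

["Pat Wilson"]


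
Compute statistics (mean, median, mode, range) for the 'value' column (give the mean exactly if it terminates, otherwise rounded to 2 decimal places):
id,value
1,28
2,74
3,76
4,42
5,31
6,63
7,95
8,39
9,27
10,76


Data: [28, 74, 76, 42, 31, 63, 95, 39, 27, 76]
Count: 10
Sum: 551
Mean: 551/10 = 55.1
Sorted: [27, 28, 31, 39, 42, 63, 74, 76, 76, 95]
Median: 52.5
Mode: 76 (2 times)
Range: 95 - 27 = 68
Min: 27, Max: 95

mean=55.1, median=52.5, mode=76, range=68


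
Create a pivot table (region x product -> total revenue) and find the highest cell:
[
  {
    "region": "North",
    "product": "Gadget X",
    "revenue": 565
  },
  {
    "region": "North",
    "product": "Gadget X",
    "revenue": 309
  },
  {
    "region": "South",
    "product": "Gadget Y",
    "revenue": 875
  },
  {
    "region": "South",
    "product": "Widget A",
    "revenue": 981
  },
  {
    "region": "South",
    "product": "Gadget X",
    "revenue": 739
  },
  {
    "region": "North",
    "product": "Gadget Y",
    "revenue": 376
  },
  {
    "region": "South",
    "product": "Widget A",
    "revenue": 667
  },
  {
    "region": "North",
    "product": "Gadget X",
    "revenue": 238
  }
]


Pivot: region (rows) x product (columns) -> total revenue

     Gadget X      Gadget Y      Widget A    
North         1112           376             0  
South          739           875          1648  

Highest: South / Widget A = $1648

South / Widget A = $1648


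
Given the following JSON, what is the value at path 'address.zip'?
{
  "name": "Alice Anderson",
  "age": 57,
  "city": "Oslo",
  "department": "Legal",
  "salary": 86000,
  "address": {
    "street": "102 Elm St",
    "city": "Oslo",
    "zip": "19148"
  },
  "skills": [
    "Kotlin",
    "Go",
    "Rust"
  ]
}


Query: address.zip
Path: address -> zip
Value: 19148

19148


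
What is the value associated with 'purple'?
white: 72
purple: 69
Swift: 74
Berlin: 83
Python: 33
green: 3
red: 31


Looking up key 'purple'
Value: 69

69


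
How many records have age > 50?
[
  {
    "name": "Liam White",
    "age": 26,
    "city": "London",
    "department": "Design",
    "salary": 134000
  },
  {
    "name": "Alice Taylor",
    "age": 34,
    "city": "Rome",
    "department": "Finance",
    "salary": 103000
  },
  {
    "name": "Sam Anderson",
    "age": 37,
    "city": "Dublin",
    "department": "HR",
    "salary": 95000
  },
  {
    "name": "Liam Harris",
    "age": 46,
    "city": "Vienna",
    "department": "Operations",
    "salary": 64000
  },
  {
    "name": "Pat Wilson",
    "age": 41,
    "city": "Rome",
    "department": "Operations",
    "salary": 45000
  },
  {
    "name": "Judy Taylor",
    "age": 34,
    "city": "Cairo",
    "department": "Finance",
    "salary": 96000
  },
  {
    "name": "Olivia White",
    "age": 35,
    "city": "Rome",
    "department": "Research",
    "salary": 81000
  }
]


Data: 7 records
Condition: age > 50

Checking each record:
  Liam White: 26
  Alice Taylor: 34
  Sam Anderson: 37
  Liam Harris: 46
  Pat Wilson: 41
  Judy Taylor: 34
  Olivia White: 35

Count: 0

0


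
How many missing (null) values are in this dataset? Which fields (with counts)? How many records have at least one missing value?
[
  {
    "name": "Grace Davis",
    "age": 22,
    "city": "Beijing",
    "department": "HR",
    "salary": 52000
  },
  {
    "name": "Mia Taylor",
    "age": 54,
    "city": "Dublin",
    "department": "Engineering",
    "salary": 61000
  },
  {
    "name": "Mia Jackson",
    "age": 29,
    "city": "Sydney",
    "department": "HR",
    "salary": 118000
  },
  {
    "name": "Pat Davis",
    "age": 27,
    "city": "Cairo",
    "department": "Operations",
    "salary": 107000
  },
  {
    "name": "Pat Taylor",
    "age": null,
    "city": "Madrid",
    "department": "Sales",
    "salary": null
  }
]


Checking for missing (null) values in 5 records:

  Grace Davis: complete
  Mia Taylor: complete
  Mia Jackson: complete
  Pat Davis: complete
  Pat Taylor: age, salary

Per field:
  name: 0 missing
  age: 1 missing
  city: 0 missing
  department: 0 missing
  salary: 1 missing

Total missing values: 2
Records with any missing: 1

2 missing values (age: 1, salary: 1); 1 incomplete records


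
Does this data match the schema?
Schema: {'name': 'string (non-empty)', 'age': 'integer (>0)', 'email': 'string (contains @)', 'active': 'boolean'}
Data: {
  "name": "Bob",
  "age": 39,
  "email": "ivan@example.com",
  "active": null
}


Validating each field against schema:
  name: OK (non-empty string)
  age: OK (positive integer)
  email: OK (string with @)
  active: FAIL (null is not a boolean)

Result: INVALID (1 error: active)

INVALID (1 error: active)


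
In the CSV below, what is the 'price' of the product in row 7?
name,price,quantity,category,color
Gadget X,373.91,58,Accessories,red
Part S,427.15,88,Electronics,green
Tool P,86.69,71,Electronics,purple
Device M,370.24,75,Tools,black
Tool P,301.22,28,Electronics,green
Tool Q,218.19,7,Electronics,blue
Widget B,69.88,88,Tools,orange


Query: Row 7 ('Widget B'), column 'price'
Value: 69.88

69.88


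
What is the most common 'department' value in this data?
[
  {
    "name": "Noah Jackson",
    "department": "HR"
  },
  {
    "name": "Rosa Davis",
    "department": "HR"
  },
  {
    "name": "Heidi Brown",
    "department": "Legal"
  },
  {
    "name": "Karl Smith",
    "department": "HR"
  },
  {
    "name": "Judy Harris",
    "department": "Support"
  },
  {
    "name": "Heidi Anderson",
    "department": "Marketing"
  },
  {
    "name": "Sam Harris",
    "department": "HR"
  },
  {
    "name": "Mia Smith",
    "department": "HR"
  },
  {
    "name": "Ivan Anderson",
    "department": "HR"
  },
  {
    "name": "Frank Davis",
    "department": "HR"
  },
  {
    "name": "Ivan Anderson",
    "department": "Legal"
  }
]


Counting 'department' values across 11 records:

  HR: 7 #######
  Legal: 2 ##
  Support: 1 #
  Marketing: 1 #

Most common: HR (7 times)

HR (7 times)


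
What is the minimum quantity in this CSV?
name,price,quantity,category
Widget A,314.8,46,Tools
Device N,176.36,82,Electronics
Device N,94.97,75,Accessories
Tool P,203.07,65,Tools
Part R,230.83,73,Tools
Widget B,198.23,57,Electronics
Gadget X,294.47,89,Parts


Computing minimum quantity:
Values: [46, 82, 75, 65, 73, 57, 89]
Min = 46

46


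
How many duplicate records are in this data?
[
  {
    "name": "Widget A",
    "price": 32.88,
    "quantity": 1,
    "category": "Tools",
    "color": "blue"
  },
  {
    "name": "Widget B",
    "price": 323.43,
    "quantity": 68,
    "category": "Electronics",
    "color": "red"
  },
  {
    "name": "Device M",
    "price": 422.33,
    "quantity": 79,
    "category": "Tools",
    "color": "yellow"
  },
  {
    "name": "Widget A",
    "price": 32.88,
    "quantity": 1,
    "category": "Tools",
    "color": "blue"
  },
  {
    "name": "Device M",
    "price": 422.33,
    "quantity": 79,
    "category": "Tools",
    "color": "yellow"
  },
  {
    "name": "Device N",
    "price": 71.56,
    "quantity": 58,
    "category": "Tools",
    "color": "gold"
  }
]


Checking 6 records for duplicates:

  Row 1: Widget A ($32.88, qty 1)
  Row 2: Widget B ($323.43, qty 68)
  Row 3: Device M ($422.33, qty 79)
  Row 4: Widget A ($32.88, qty 1) <-- DUPLICATE
  Row 5: Device M ($422.33, qty 79) <-- DUPLICATE
  Row 6: Device N ($71.56, qty 58)

Duplicates found: 2
Unique records: 4

2 duplicates, 4 unique


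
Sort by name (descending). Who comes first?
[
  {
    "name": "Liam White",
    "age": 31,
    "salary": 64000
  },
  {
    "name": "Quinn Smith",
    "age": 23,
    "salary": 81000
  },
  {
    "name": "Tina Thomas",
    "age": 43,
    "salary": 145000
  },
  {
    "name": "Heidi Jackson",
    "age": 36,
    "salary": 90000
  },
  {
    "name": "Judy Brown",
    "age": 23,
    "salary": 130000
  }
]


Sort by: name (descending)

Sorted order:
  1. Tina Thomas (name = Tina Thomas)
  2. Quinn Smith (name = Quinn Smith)
  3. Liam White (name = Liam White)
  4. Judy Brown (name = Judy Brown)
  5. Heidi Jackson (name = Heidi Jackson)

First: Tina Thomas

Tina Thomas


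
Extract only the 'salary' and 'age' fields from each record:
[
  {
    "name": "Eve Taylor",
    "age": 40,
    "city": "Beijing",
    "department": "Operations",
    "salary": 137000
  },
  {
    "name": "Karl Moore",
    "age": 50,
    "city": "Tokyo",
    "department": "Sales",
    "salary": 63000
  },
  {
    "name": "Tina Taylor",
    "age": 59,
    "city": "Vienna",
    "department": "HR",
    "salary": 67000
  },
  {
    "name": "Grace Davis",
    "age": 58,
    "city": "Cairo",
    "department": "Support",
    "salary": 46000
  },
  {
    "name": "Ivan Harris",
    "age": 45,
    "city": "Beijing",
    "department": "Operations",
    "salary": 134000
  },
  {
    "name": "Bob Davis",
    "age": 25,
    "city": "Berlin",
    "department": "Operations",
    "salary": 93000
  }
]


Original: 6 records with fields: name, age, city, department, salary
Keep: ['salary', 'age']
Drop: ['name', 'city', 'department']
Result: 6 records, 2 fields each

[
  {
    "salary": 137000,
    "age": 40
  },
  {
    "salary": 63000,
    "age": 50
  },
  {
    "salary": 67000,
    "age": 59
  },
  {
    "salary": 46000,
    "age": 58
  },
  {
    "salary": 134000,
    "age": 45
  },
  {
    "salary": 93000,
    "age": 25
  }
]


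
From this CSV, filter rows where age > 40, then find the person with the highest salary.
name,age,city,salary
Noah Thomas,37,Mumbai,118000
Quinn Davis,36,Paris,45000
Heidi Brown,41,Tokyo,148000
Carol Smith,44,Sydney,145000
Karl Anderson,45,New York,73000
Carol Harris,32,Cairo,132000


Filter: age > 40
Sort by: salary (descending)

Filtered records (3):
  Heidi Brown, age 41, salary $148000
  Carol Smith, age 44, salary $145000
  Karl Anderson, age 45, salary $73000

Highest salary: Heidi Brown ($148000)

Heidi Brown


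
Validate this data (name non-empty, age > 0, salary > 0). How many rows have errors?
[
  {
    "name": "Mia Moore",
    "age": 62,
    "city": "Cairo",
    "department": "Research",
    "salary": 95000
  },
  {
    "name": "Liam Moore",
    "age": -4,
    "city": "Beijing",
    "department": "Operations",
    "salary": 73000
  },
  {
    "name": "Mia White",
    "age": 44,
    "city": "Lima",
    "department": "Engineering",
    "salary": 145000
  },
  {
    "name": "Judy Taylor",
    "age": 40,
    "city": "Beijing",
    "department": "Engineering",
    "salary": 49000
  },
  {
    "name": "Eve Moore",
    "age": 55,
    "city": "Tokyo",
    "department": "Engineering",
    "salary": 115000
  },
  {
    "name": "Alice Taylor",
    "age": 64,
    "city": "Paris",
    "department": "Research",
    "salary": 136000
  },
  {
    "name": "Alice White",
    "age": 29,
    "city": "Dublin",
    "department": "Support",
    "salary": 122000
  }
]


Validating 7 records:
Rules: name non-empty, age > 0, salary > 0

  Row 1 (Mia Moore): OK
  Row 2 (Liam Moore): negative age: -4
  Row 3 (Mia White): OK
  Row 4 (Judy Taylor): OK
  Row 5 (Eve Moore): OK
  Row 6 (Alice Taylor): OK
  Row 7 (Alice White): OK

Total errors: 1

1 errors


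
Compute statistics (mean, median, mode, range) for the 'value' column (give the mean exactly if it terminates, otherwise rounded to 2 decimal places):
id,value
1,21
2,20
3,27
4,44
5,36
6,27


Data: [21, 20, 27, 44, 36, 27]
Count: 6
Sum: 175
Mean: 175/6 ≈ 29.17 (rounded to 2 decimal places)
Sorted: [20, 21, 27, 27, 36, 44]
Median: 27.0
Mode: 27 (2 times)
Range: 44 - 20 = 24
Min: 20, Max: 44

mean≈29.17, median=27.0, mode=27, range=24


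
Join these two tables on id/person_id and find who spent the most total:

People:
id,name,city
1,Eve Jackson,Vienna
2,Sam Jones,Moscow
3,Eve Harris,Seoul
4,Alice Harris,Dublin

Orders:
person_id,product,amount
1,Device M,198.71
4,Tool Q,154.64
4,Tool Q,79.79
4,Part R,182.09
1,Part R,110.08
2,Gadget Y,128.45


Join on: people.id = orders.person_id

Joined rows:
  Eve Jackson (Vienna) bought Device M for $198.71
  Alice Harris (Dublin) bought Tool Q for $154.64
  Alice Harris (Dublin) bought Tool Q for $79.79
  Alice Harris (Dublin) bought Part R for $182.09
  Eve Jackson (Vienna) bought Part R for $110.08
  Sam Jones (Moscow) bought Gadget Y for $128.45

Total per person:
  Alice Harris: $416.52
  Eve Jackson: $308.79
  Sam Jones: $128.45

Top spender: Alice Harris ($416.52)

Alice Harris ($416.52)


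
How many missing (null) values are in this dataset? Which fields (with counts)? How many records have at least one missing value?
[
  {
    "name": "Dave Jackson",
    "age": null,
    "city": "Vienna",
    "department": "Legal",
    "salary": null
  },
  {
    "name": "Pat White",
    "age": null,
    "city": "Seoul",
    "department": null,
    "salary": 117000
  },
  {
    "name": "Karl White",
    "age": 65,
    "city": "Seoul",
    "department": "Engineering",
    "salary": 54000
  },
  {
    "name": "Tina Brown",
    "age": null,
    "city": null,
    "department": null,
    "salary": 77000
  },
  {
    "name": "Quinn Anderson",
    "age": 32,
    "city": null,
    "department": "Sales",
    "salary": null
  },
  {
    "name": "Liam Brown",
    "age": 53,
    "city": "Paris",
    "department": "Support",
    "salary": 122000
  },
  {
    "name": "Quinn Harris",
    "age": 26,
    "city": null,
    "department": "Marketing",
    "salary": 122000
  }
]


Checking for missing (null) values in 7 records:

  Dave Jackson: age, salary
  Pat White: age, department
  Karl White: complete
  Tina Brown: age, city, department
  Quinn Anderson: city, salary
  Liam Brown: complete
  Quinn Harris: city

Per field:
  name: 0 missing
  age: 3 missing
  city: 3 missing
  department: 2 missing
  salary: 2 missing

Total missing values: 10
Records with any missing: 5

10 missing values (age: 3, city: 3, department: 2, salary: 2); 5 incomplete records


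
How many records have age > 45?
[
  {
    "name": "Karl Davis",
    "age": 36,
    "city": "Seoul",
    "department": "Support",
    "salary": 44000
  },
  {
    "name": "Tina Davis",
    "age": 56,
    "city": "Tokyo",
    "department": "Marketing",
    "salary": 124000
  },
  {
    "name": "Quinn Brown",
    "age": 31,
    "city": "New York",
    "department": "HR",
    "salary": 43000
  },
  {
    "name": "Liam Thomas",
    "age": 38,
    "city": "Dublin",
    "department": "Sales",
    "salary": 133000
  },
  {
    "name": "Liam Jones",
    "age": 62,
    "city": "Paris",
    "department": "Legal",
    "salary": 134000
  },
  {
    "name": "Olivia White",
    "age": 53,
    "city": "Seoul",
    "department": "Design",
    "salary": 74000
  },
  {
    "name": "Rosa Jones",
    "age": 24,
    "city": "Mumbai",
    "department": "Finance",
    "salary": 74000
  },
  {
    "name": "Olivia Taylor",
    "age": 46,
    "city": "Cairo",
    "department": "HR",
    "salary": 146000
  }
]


Data: 8 records
Condition: age > 45

Checking each record:
  Karl Davis: 36
  Tina Davis: 56 MATCH
  Quinn Brown: 31
  Liam Thomas: 38
  Liam Jones: 62 MATCH
  Olivia White: 53 MATCH
  Rosa Jones: 24
  Olivia Taylor: 46 MATCH

Count: 4

4


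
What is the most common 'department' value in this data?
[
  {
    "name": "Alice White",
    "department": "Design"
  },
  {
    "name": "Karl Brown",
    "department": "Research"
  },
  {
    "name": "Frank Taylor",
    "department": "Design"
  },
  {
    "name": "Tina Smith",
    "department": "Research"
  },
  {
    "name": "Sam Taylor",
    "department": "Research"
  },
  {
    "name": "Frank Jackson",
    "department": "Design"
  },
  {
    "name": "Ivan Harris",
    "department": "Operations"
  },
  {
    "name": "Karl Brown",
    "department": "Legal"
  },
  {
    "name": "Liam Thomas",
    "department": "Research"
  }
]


Counting 'department' values across 9 records:

  Research: 4 ####
  Design: 3 ###
  Operations: 1 #
  Legal: 1 #

Most common: Research (4 times)

Research (4 times)


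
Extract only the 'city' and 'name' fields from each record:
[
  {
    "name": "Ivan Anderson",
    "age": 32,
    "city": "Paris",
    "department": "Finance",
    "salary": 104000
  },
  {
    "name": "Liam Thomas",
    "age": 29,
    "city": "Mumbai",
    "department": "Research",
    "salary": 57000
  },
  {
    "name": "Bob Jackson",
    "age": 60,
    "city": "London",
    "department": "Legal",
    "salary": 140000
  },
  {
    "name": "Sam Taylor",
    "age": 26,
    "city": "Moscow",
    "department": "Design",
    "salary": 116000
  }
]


Original: 4 records with fields: name, age, city, department, salary
Keep: ['city', 'name']
Drop: ['age', 'department', 'salary']
Result: 4 records, 2 fields each

[
  {
    "city": "Paris",
    "name": "Ivan Anderson"
  },
  {
    "city": "Mumbai",
    "name": "Liam Thomas"
  },
  {
    "city": "London",
    "name": "Bob Jackson"
  },
  {
    "city": "Moscow",
    "name": "Sam Taylor"
  }
]


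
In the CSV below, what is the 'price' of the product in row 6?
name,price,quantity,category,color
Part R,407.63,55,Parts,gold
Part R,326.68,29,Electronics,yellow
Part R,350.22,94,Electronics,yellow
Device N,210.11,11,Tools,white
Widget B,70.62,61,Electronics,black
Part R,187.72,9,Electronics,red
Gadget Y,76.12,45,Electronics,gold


Query: Row 6 ('Part R'), column 'price'
Value: 187.72

187.72


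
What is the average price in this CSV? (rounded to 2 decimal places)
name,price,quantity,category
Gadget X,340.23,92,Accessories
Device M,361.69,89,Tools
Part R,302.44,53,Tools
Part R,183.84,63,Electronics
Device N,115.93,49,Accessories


Computing average price:
Values: [340.23, 361.69, 302.44, 183.84, 115.93]
Sum = 1304.13
Count = 5
Average = 1304.13/5 = 260.826 exactly -> 260.83 (rounded half-up to 2 decimal places)

260.83


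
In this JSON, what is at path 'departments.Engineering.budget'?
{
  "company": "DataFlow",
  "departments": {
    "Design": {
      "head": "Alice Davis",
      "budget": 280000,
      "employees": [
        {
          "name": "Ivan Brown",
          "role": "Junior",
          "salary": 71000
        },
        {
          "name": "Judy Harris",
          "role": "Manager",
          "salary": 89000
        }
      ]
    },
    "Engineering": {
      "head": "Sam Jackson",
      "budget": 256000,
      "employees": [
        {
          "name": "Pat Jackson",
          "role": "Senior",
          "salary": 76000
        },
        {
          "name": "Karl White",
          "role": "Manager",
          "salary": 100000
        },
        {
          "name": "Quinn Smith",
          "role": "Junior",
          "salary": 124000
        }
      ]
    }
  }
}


Path: departments.Engineering.budget

Navigate:
  -> departments
  -> Engineering
  -> budget = 256000

256000
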